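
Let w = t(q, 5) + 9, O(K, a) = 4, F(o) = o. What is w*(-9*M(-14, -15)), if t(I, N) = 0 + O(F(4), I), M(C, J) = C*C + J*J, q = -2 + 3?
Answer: -49257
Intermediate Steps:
q = 1
M(C, J) = C² + J²
t(I, N) = 4 (t(I, N) = 0 + 4 = 4)
w = 13 (w = 4 + 9 = 13)
w*(-9*M(-14, -15)) = 13*(-9*((-14)² + (-15)²)) = 13*(-9*(196 + 225)) = 13*(-9*421) = 13*(-3789) = -49257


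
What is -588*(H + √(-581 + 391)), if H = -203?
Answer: 119364 - 588*I*√190 ≈ 1.1936e+5 - 8105.0*I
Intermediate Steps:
-588*(H + √(-581 + 391)) = -588*(-203 + √(-581 + 391)) = -588*(-203 + √(-190)) = -588*(-203 + I*√190) = 119364 - 588*I*√190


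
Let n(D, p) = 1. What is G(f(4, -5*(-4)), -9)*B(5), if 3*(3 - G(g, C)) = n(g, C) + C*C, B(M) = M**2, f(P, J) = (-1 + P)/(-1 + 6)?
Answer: -1825/3 ≈ -608.33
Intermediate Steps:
f(P, J) = -1/5 + P/5 (f(P, J) = (-1 + P)/5 = (-1 + P)*(1/5) = -1/5 + P/5)
G(g, C) = 8/3 - C**2/3 (G(g, C) = 3 - (1 + C*C)/3 = 3 - (1 + C**2)/3 = 3 + (-1/3 - C**2/3) = 8/3 - C**2/3)
G(f(4, -5*(-4)), -9)*B(5) = (8/3 - 1/3*(-9)**2)*5**2 = (8/3 - 1/3*81)*25 = (8/3 - 27)*25 = -73/3*25 = -1825/3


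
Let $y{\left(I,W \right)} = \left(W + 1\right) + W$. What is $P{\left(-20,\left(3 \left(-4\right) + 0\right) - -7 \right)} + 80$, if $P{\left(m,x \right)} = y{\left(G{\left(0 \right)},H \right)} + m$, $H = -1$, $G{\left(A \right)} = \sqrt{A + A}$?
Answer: $59$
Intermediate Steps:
$G{\left(A \right)} = \sqrt{2} \sqrt{A}$ ($G{\left(A \right)} = \sqrt{2 A} = \sqrt{2} \sqrt{A}$)
$y{\left(I,W \right)} = 1 + 2 W$ ($y{\left(I,W \right)} = \left(1 + W\right) + W = 1 + 2 W$)
$P{\left(m,x \right)} = -1 + m$ ($P{\left(m,x \right)} = \left(1 + 2 \left(-1\right)\right) + m = \left(1 - 2\right) + m = -1 + m$)
$P{\left(-20,\left(3 \left(-4\right) + 0\right) - -7 \right)} + 80 = \left(-1 - 20\right) + 80 = -21 + 80 = 59$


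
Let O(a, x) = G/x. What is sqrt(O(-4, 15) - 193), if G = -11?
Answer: I*sqrt(43590)/15 ≈ 13.919*I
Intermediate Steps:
O(a, x) = -11/x
sqrt(O(-4, 15) - 193) = sqrt(-11/15 - 193) = sqrt(-2906/15) = I*sqrt(43590)/15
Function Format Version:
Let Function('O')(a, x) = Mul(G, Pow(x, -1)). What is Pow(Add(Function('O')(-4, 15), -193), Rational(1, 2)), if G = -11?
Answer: Mul(Rational(1, 15), I, Pow(43590, Rational(1, 2))) ≈ Mul(13.919, I)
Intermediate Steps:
Function('O')(a, x) = Mul(-11, Pow(x, -1))
Pow(Add(Function('O')(-4, 15), -193), Rational(1, 2)) = Pow(Add(Mul(-11, Pow(15, -1)), -193), Rational(1, 2)) = Pow(Add(Mul(-11, Rational(1, 15)), -193), Rational(1, 2)) = Pow(Add(Rational(-11, 15), -193), Rational(1, 2)) = Pow(Rational(-2906, 15), Rational(1, 2)) = Mul(Rational(1, 15), I, Pow(43590, Rational(1, 2)))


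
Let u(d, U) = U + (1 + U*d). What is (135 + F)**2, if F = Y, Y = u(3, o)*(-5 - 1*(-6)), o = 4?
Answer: 23104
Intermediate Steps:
u(d, U) = 1 + U + U*d
Y = 17 (Y = (1 + 4 + 4*3)*(-5 - 1*(-6)) = (1 + 4 + 12)*(-5 + 6) = 17*1 = 17)
F = 17
(135 + F)**2 = (135 + 17)**2 = 152**2 = 23104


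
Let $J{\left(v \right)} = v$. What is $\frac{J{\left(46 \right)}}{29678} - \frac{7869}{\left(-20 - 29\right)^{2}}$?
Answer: $- \frac{116712868}{35628439} \approx -3.2758$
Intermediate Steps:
$\frac{J{\left(46 \right)}}{29678} - \frac{7869}{\left(-20 - 29\right)^{2}} = \frac{46}{29678} - \frac{7869}{\left(-20 - 29\right)^{2}} = 46 \cdot \frac{1}{29678} - \frac{7869}{\left(-49\right)^{2}} = \frac{23}{14839} - \frac{7869}{2401} = - \frac{116712868}{35628439}$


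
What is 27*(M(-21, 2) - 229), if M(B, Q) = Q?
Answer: -6129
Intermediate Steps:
27*(M(-21, 2) - 229) = 27*(2 - 229) = 27*(-227) = -6129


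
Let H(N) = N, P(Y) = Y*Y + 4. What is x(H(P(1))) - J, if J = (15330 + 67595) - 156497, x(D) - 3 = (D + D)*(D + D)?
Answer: 73675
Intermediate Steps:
P(Y) = 4 + Y**2 (P(Y) = Y**2 + 4 = 4 + Y**2)
x(D) = 3 + 4*D**2 (x(D) = 3 + (D + D)*(D + D) = 3 + (2*D)*(2*D) = 3 + 4*D**2)
J = -73572 (J = 82925 - 156497 = -73572)
x(H(P(1))) - J = (3 + 4*(4 + 1**2)**2) - 1*(-73572) = (3 + 4*(4 + 1)**2) + 73572 = (3 + 4*5**2) + 73572 = (3 + 4*25) + 73572 = (3 + 100) + 73572 = 103 + 73572 = 73675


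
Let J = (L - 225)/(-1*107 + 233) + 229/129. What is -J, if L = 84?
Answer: -395/602 ≈ -0.65615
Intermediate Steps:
J = 395/602 (J = (84 - 225)/(-1*107 + 233) + 229/129 = -141/(-107 + 233) + (1/129)*229 = -141/126 + 229/129 = -141*1/126 + 229/129 = -47/42 + 229/129 = 395/602 ≈ 0.65615)
-J = -1*395/602 = -395/602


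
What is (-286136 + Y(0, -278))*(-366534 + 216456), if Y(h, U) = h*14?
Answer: 42942718608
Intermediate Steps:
Y(h, U) = 14*h
(-286136 + Y(0, -278))*(-366534 + 216456) = (-286136 + 14*0)*(-366534 + 216456) = (-286136 + 0)*(-150078) = -286136*(-150078) = 42942718608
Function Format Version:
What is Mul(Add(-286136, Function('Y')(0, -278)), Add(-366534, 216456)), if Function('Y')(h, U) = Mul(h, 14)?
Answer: 42942718608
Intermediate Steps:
Function('Y')(h, U) = Mul(14, h)
Mul(Add(-286136, Function('Y')(0, -278)), Add(-366534, 216456)) = Mul(Add(-286136, Mul(14, 0)), Add(-366534, 216456)) = Mul(Add(-286136, 0), -150078) = Mul(-286136, -150078) = 42942718608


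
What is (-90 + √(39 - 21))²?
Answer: 8118 - 540*√2 ≈ 7354.3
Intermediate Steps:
(-90 + √(39 - 21))² = (-90 + √18)² = (-90 + 3*√2)²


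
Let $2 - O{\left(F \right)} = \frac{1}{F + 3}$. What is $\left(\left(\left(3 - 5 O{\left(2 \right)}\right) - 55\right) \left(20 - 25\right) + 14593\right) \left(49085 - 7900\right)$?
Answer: $613574130$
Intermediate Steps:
$O{\left(F \right)} = 2 - \frac{1}{3 + F}$ ($O{\left(F \right)} = 2 - \frac{1}{F + 3} = 2 - \frac{1}{3 + F}$)
$\left(\left(\left(3 - 5 O{\left(2 \right)}\right) - 55\right) \left(20 - 25\right) + 14593\right) \left(49085 - 7900\right) = \left(\left(\left(3 - 5 \frac{5 + 2 \cdot 2}{3 + 2}\right) - 55\right) \left(20 - 25\right) + 14593\right) \left(49085 - 7900\right) = \left(\left(\left(3 - 5 \frac{5 + 4}{5}\right) - 55\right) \left(20 - 25\right) + 14593\right) 41185 = \left(\left(\left(3 - 5 \cdot \frac{1}{5} \cdot 9\right) - 55\right) \left(-5\right) + 14593\right) 41185 = \left(\left(\left(3 - 9\right) - 55\right) \left(-5\right) + 14593\right) 41185 = \left(\left(-6 - 55\right) \left(-5\right) + 14593\right) 41185 = \left(\left(-61\right) \left(-5\right) + 14593\right) 41185 = \left(305 + 14593\right) 41185 = 14898 \cdot 41185 = 613574130$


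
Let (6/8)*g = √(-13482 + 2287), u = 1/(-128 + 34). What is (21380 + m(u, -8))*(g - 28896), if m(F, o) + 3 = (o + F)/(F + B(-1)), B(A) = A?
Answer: -58704188928/95 + 8126272*I*√11195/285 ≈ -6.1794e+8 + 3.0169e+6*I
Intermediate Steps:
u = -1/94 (u = 1/(-94) = -1/94 ≈ -0.010638)
g = 4*I*√11195/3 (g = 4*√(-13482 + 2287)/3 = 4*√(-11195)/3 = 4*(I*√11195)/3 = 4*I*√11195/3 ≈ 141.08*I)
m(F, o) = -3 + (F + o)/(-1 + F) (m(F, o) = -3 + (o + F)/(F - 1) = -3 + (F + o)/(-1 + F))
(21380 + m(u, -8))*(g - 28896) = (21380 + (3 - 8 - 2*(-1/94))/(-1 - 1/94))*(4*I*√11195/3 - 28896) = (21380 + (3 - 8 + 1/47)/(-95/94))*(-28896 + 4*I*√11195/3) = (21380 - 94/95*(-234/47))*(-28896 + 4*I*√11195/3) = (21380 + 468/95)*(-28896 + 4*I*√11195/3) = 2031568*(-28896 + 4*I*√11195/3)/95 = -58704188928/95 + 8126272*I*√11195/285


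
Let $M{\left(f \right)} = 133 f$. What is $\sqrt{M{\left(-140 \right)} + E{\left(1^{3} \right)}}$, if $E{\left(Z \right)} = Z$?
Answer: $i \sqrt{18619} \approx 136.45 i$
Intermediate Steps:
$\sqrt{M{\left(-140 \right)} + E{\left(1^{3} \right)}} = \sqrt{133 \left(-140\right) + 1^{3}} = \sqrt{-18620 + 1} = \sqrt{-18619} = i \sqrt{18619}$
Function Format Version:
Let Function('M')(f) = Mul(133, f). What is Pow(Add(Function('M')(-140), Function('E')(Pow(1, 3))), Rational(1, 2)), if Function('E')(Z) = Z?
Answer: Mul(I, Pow(18619, Rational(1, 2))) ≈ Mul(136.45, I)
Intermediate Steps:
Pow(Add(Function('M')(-140), Function('E')(Pow(1, 3))), Rational(1, 2)) = Pow(Add(Mul(133, -140), Pow(1, 3)), Rational(1, 2)) = Pow(Add(-18620, 1), Rational(1, 2)) = Pow(-18619, Rational(1, 2)) = Mul(I, Pow(18619, Rational(1, 2)))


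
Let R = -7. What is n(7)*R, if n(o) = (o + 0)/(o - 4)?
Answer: -49/3 ≈ -16.333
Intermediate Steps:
n(o) = o/(-4 + o)
n(7)*R = (7/(-4 + 7))*(-7) = (7/3)*(-7) = -49/3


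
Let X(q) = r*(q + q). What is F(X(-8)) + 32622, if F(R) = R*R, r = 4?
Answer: 36718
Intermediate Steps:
X(q) = 8*q (X(q) = 4*(q + q) = 4*(2*q) = 8*q)
F(R) = R**2
F(X(-8)) + 32622 = (8*(-8))**2 + 32622 = (-64)**2 + 32622 = 4096 + 32622 = 36718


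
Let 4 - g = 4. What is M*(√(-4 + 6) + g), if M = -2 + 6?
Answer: 4*√2 ≈ 5.6569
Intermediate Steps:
g = 0 (g = 4 - 1*4 = 4 - 4 = 0)
M = 4
M*(√(-4 + 6) + g) = 4*(√(-4 + 6) + 0) = 4*(√2 + 0) = 4*√2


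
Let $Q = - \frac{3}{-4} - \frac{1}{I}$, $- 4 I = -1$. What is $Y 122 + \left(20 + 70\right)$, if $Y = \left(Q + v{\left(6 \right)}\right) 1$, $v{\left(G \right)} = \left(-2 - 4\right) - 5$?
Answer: $- \frac{3297}{2} \approx -1648.5$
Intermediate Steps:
$I = \frac{1}{4}$ ($I = \left(- \frac{1}{4}\right) \left(-1\right) = \frac{1}{4} \approx 0.25$)
$v{\left(G \right)} = -11$ ($v{\left(G \right)} = -6 - 5 = -11$)
$Q = - \frac{13}{4}$ ($Q = - \frac{3}{-4} - \frac{1}{\frac{1}{4}} = \left(-3\right) \left(- \frac{1}{4}\right) - 4 = \frac{3}{4} - 4 = - \frac{13}{4} \approx -3.25$)
$Y = - \frac{57}{4}$ ($Y = \left(- \frac{13}{4} - 11\right) 1 = \left(- \frac{57}{4}\right) 1 = - \frac{57}{4} \approx -14.25$)
$Y 122 + \left(20 + 70\right) = \left(- \frac{57}{4}\right) 122 + \left(20 + 70\right) = - \frac{3477}{2} + 90 = - \frac{3297}{2}$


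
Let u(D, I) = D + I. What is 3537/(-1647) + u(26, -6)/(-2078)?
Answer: -136719/63379 ≈ -2.1572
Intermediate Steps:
3537/(-1647) + u(26, -6)/(-2078) = 3537/(-1647) + (26 - 6)/(-2078) = 3537*(-1/1647) + 20*(-1/2078) = -131/61 - 10/1039 = -136719/63379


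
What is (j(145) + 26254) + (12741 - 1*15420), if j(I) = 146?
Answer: 23721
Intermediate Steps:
(j(145) + 26254) + (12741 - 1*15420) = (146 + 26254) + (12741 - 1*15420) = 26400 + (12741 - 15420) = 26400 - 2679 = 23721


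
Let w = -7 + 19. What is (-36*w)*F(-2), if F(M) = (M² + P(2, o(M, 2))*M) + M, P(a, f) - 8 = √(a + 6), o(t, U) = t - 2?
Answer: 6048 + 1728*√2 ≈ 8491.8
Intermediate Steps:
o(t, U) = -2 + t
P(a, f) = 8 + √(6 + a) (P(a, f) = 8 + √(a + 6) = 8 + √(6 + a))
w = 12
F(M) = M + M² + M*(8 + 2*√2) (F(M) = (M² + (8 + √(6 + 2))*M) + M = (M² + (8 + √8)*M) + M = (M² + (8 + 2*√2)*M) + M = (M² + M*(8 + 2*√2)) + M = M + M² + M*(8 + 2*√2))
(-36*w)*F(-2) = (-36*12)*(-2*(9 - 2 + 2*√2)) = -(-864)*(7 + 2*√2) = -432*(-14 - 4*√2) = 6048 + 1728*√2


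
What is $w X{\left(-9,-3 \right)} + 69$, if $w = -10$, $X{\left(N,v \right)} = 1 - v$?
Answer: $29$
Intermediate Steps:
$w X{\left(-9,-3 \right)} + 69 = - 10 \left(1 - -3\right) + 69 = - 10 \left(1 + 3\right) + 69 = \left(-10\right) 4 + 69 = -40 + 69 = 29$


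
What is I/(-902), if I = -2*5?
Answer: 5/451 ≈ 0.011086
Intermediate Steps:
I = -10
I/(-902) = -10/(-902) = -1/902*(-10) = 5/451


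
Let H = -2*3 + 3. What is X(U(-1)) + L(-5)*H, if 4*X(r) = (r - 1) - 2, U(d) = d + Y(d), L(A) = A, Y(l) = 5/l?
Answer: 51/4 ≈ 12.750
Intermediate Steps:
U(d) = d + 5/d
H = -3 (H = -6 + 3 = -3)
X(r) = -¾ + r/4 (X(r) = ((r - 1) - 2)/4 = ((-1 + r) - 2)/4 = (-3 + r)/4 = -¾ + r/4)
X(U(-1)) + L(-5)*H = (-¾ + (-1 + 5/(-1))/4) - 5*(-3) = (-¾ + (-1 + 5*(-1))/4) + 15 = (-¾ + (-1 - 5)/4) + 15 = (-¾ + (¼)*(-6)) + 15 = (-¾ - 3/2) + 15 = -9/4 + 15 = 51/4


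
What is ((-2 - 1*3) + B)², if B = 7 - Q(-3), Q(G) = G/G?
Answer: 1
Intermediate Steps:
Q(G) = 1
B = 6 (B = 7 - 1*1 = 7 - 1 = 6)
((-2 - 1*3) + B)² = ((-2 - 1*3) + 6)² = ((-2 - 3) + 6)² = (-5 + 6)² = 1² = 1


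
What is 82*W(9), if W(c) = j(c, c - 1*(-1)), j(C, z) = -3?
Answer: -246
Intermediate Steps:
W(c) = -3
82*W(9) = 82*(-3) = -246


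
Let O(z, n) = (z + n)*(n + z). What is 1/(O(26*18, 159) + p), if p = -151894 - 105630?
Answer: 1/135605 ≈ 7.3744e-6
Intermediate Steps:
O(z, n) = (n + z)² (O(z, n) = (n + z)*(n + z) = (n + z)²)
p = -257524
1/(O(26*18, 159) + p) = 1/((159 + 26*18)² - 257524) = 1/((159 + 468)² - 257524) = 1/(627² - 257524) = 1/(393129 - 257524) = 1/135605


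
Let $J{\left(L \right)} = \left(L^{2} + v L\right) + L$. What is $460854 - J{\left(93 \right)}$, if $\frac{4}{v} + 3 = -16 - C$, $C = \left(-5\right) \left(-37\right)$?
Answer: $\frac{7685935}{17} \approx 4.5211 \cdot 10^{5}$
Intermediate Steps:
$C = 185$
$v = - \frac{1}{51}$ ($v = \frac{4}{-3 - 201} = \frac{4}{-204} = 4 \left(- \frac{1}{204}\right) = - \frac{1}{51} \approx -0.019608$)
$J{\left(L \right)} = L^{2} + \frac{50 L}{51}$ ($J{\left(L \right)} = \left(L^{2} - \frac{L}{51}\right) + L = L^{2} + \frac{50 L}{51}$)
$460854 - J{\left(93 \right)} = 460854 - \frac{1}{51} \cdot 93 \left(50 + 51 \cdot 93\right) = 460854 - \frac{1}{51} \cdot 93 \left(50 + 4743\right) = 460854 - \frac{1}{51} \cdot 93 \cdot 4793 = 460854 - \frac{148583}{17} = \frac{7685935}{17}$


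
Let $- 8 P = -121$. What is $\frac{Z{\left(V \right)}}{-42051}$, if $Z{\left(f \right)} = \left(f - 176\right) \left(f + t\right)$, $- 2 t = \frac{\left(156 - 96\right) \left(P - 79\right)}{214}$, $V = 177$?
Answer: $- \frac{53059}{11998552} \approx -0.0044221$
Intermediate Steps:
$P = \frac{121}{8}$ ($P = \left(- \frac{1}{8}\right) \left(-121\right) = \frac{121}{8} \approx 15.125$)
$t = \frac{7665}{856}$ ($t = - \frac{\left(156 - 96\right) \left(\frac{121}{8} - 79\right) \frac{1}{214}}{2} = - \frac{60 \left(- \frac{511}{8}\right) \frac{1}{214}}{2} = - \frac{\left(- \frac{7665}{2}\right) \frac{1}{214}}{2} = \left(- \frac{1}{2}\right) \left(- \frac{7665}{428}\right) = \frac{7665}{856} \approx 8.9544$)
$Z{\left(f \right)} = \left(-176 + f\right) \left(\frac{7665}{856} + f\right)$ ($Z{\left(f \right)} = \left(f - 176\right) \left(f + \frac{7665}{856}\right) = \left(-176 + f\right) \left(\frac{7665}{856} + f\right)$)
$\frac{Z{\left(V \right)}}{-42051} = \frac{- \frac{168630}{107} + 177^{2} - \frac{25309407}{856}}{-42051} = \left(- \frac{168630}{107} + 31329 - \frac{25309407}{856}\right) \left(- \frac{1}{42051}\right) = \frac{159177}{856} \left(- \frac{1}{42051}\right) = - \frac{53059}{11998552}$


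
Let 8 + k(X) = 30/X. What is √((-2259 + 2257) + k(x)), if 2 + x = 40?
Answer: 5*I*√133/19 ≈ 3.0349*I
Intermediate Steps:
x = 38 (x = -2 + 40 = 38)
k(X) = -8 + 30/X
√((-2259 + 2257) + k(x)) = √((-2259 + 2257) + (-8 + 30/38)) = √(-2 + (-8 + 30*(1/38))) = √(-2 + (-8 + 15/19)) = √(-2 - 137/19) = √(-175/19) = 5*I*√133/19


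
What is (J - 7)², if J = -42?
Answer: 2401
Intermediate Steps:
(J - 7)² = (-42 - 7)² = (-49)² = 2401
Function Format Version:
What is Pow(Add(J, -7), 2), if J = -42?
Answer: 2401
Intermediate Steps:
Pow(Add(J, -7), 2) = Pow(Add(-42, -7), 2) = Pow(-49, 2) = 2401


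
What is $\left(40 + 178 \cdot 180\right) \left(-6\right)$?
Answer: $-192480$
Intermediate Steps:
$\left(40 + 178 \cdot 180\right) \left(-6\right) = \left(40 + 32040\right) \left(-6\right) = 32080 \left(-6\right) = -192480$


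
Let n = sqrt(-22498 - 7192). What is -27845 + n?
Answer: -27845 + I*sqrt(29690) ≈ -27845.0 + 172.31*I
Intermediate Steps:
n = I*sqrt(29690) (n = sqrt(-29690) = I*sqrt(29690) ≈ 172.31*I)
-27845 + n = -27845 + I*sqrt(29690)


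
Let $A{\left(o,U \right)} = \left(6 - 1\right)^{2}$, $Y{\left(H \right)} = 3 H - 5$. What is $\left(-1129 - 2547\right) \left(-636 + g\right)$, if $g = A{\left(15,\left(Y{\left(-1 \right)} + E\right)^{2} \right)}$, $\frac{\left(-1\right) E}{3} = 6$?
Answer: $2246036$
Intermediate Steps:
$Y{\left(H \right)} = -5 + 3 H$
$E = -18$ ($E = \left(-3\right) 6 = -18$)
$A{\left(o,U \right)} = 25$ ($A{\left(o,U \right)} = 5^{2} = 25$)
$g = 25$
$\left(-1129 - 2547\right) \left(-636 + g\right) = \left(-1129 - 2547\right) \left(-636 + 25\right) = \left(-3676\right) \left(-611\right) = 2246036$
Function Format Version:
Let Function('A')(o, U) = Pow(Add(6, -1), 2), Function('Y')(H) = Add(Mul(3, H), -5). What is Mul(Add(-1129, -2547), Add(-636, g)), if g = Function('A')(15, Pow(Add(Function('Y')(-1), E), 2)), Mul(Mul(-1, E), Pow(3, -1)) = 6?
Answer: 2246036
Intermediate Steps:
Function('Y')(H) = Add(-5, Mul(3, H))
E = -18 (E = Mul(-3, 6) = -18)
Function('A')(o, U) = 25 (Function('A')(o, U) = Pow(5, 2) = 25)
g = 25
Mul(Add(-1129, -2547), Add(-636, g)) = Mul(Add(-1129, -2547), Add(-636, 25)) = Mul(-3676, -611) = 2246036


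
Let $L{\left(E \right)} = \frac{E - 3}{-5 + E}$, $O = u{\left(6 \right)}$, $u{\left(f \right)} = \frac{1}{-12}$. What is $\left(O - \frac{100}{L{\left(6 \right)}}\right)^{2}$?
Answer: $\frac{160801}{144} \approx 1116.7$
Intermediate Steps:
$u{\left(f \right)} = - \frac{1}{12}$
$O = - \frac{1}{12} \approx -0.083333$
$L{\left(E \right)} = \frac{-3 + E}{-5 + E}$
$\left(O - \frac{100}{L{\left(6 \right)}}\right)^{2} = \left(- \frac{1}{12} - \frac{100}{\frac{1}{-5 + 6} \left(-3 + 6\right)}\right)^{2} = \left(- \frac{1}{12} - \frac{100}{1^{-1} \cdot 3}\right)^{2} = \left(- \frac{1}{12} - \frac{100}{1 \cdot 3}\right)^{2} = \left(- \frac{1}{12} - \frac{100}{3}\right)^{2} = \left(- \frac{401}{12}\right)^{2} = \frac{160801}{144}$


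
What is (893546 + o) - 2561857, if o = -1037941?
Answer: -2706252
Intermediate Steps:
(893546 + o) - 2561857 = (893546 - 1037941) - 2561857 = -144395 - 2561857 = -2706252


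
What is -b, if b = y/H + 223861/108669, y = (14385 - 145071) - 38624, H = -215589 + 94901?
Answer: -2064367489/596138376 ≈ -3.4629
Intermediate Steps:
H = -120688
y = -169310 (y = -130686 - 38624 = -169310)
b = 2064367489/596138376 (b = -169310/(-120688) + 223861/108669 = -169310*(-1/120688) + 223861*(1/108669) = 84655/60344 + 20351/9879 = 2064367489/596138376 ≈ 3.4629)
-b = -1*2064367489/596138376 = -2064367489/596138376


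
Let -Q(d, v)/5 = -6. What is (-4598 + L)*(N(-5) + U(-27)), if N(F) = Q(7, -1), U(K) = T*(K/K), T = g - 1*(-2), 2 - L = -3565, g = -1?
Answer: -31961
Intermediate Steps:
L = 3567 (L = 2 - 1*(-3565) = 2 + 3565 = 3567)
T = 1 (T = -1 - 1*(-2) = -1 + 2 = 1)
U(K) = 1 (U(K) = 1*(K/K) = 1*1 = 1)
Q(d, v) = 30 (Q(d, v) = -5*(-6) = 30)
N(F) = 30
(-4598 + L)*(N(-5) + U(-27)) = (-4598 + 3567)*(30 + 1) = -1031*31 = -31961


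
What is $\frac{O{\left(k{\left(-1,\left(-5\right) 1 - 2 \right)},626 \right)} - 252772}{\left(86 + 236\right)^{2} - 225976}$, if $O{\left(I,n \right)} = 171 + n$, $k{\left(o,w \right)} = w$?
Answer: $\frac{251975}{122292} \approx 2.0604$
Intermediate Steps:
$\frac{O{\left(k{\left(-1,\left(-5\right) 1 - 2 \right)},626 \right)} - 252772}{\left(86 + 236\right)^{2} - 225976} = \frac{\left(171 + 626\right) - 252772}{\left(86 + 236\right)^{2} - 225976} = \frac{797 - 252772}{322^{2} - 225976} = - \frac{251975}{103684 - 225976} = - \frac{251975}{-122292} = \left(-251975\right) \left(- \frac{1}{122292}\right) = \frac{251975}{122292}$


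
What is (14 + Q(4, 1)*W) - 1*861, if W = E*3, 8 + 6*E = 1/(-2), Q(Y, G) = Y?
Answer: -864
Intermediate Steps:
E = -17/12 (E = -4/3 + (⅙)/(-2) = -4/3 + (⅙)*(-½) = -4/3 - 1/12 = -17/12 ≈ -1.4167)
W = -17/4 (W = -17/12*3 = -17/4 ≈ -4.2500)
(14 + Q(4, 1)*W) - 1*861 = (14 + 4*(-17/4)) - 1*861 = (14 - 17) - 861 = -3 - 861 = -864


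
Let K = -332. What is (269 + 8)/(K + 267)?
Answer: -277/65 ≈ -4.2615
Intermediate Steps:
(269 + 8)/(K + 267) = (269 + 8)/(-332 + 267) = 277/(-65) = 277*(-1/65) = -277/65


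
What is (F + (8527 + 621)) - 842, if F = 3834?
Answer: 12140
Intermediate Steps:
(F + (8527 + 621)) - 842 = (3834 + (8527 + 621)) - 842 = (3834 + 9148) - 842 = 12982 - 842 = 12140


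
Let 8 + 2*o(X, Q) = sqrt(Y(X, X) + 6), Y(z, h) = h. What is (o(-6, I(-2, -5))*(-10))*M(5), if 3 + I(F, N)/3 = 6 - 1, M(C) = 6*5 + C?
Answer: 1400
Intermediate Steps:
M(C) = 30 + C
I(F, N) = 6 (I(F, N) = -9 + 3*(6 - 1) = -9 + 3*5 = -9 + 15 = 6)
o(X, Q) = -4 + sqrt(6 + X)/2 (o(X, Q) = -4 + sqrt(X + 6)/2 = -4 + sqrt(6 + X)/2)
(o(-6, I(-2, -5))*(-10))*M(5) = ((-4 + sqrt(6 - 6)/2)*(-10))*(30 + 5) = ((-4 + sqrt(0)/2)*(-10))*35 = ((-4 + (1/2)*0)*(-10))*35 = ((-4 + 0)*(-10))*35 = -4*(-10)*35 = 40*35 = 1400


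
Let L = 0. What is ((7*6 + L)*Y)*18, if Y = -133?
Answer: -100548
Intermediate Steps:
((7*6 + L)*Y)*18 = ((7*6 + 0)*(-133))*18 = ((42 + 0)*(-133))*18 = (42*(-133))*18 = -5586*18 = -100548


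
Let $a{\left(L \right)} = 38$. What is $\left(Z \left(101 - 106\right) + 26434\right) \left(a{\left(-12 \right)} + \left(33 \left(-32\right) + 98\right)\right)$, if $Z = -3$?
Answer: $-24333080$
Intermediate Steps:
$\left(Z \left(101 - 106\right) + 26434\right) \left(a{\left(-12 \right)} + \left(33 \left(-32\right) + 98\right)\right) = \left(- 3 \left(101 - 106\right) + 26434\right) \left(38 + \left(33 \left(-32\right) + 98\right)\right) = \left(\left(-3\right) \left(-5\right) + 26434\right) \left(38 + \left(-1056 + 98\right)\right) = \left(15 + 26434\right) \left(38 - 958\right) = 26449 \left(-920\right) = -24333080$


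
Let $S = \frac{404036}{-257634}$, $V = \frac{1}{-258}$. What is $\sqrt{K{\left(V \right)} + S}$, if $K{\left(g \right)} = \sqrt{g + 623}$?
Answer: $\frac{\sqrt{-21385412957064 + 52854388002 \sqrt{41469114}}}{3692754} \approx 4.8365$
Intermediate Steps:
$V = - \frac{1}{258} \approx -0.003876$
$K{\left(g \right)} = \sqrt{623 + g}$
$S = - \frac{202018}{128817}$ ($S = 404036 \left(- \frac{1}{257634}\right) = - \frac{202018}{128817} \approx -1.5683$)
$\sqrt{K{\left(V \right)} + S} = \sqrt{\sqrt{623 - \frac{1}{258}} - \frac{202018}{128817}} = \sqrt{\sqrt{\frac{160733}{258}} - \frac{202018}{128817}} = \sqrt{\frac{\sqrt{41469114}}{258} - \frac{202018}{128817}} = \sqrt{- \frac{202018}{128817} + \frac{\sqrt{41469114}}{258}}$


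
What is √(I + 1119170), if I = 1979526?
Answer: 2*√774674 ≈ 1760.3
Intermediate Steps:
√(I + 1119170) = √(1979526 + 1119170) = √3098696 = 2*√774674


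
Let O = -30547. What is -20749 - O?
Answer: 9798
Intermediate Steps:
-20749 - O = -20749 - 1*(-30547) = -20749 + 30547 = 9798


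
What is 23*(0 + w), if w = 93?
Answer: 2139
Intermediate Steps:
23*(0 + w) = 23*(0 + 93) = 23*93 = 2139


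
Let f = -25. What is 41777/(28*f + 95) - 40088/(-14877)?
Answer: -597263189/9000585 ≈ -66.358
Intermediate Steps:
41777/(28*f + 95) - 40088/(-14877) = 41777/(28*(-25) + 95) - 40088/(-14877) = 41777/(-700 + 95) - 40088*(-1/14877) = 41777/(-605) + 40088/14877 = 41777*(-1/605) + 40088/14877 = -41777/605 + 40088/14877 = -597263189/9000585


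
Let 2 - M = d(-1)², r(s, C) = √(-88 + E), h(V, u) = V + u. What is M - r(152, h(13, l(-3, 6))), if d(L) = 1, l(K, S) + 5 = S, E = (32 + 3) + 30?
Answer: 1 - I*√23 ≈ 1.0 - 4.7958*I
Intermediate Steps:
E = 65 (E = 35 + 30 = 65)
l(K, S) = -5 + S
r(s, C) = I*√23 (r(s, C) = √(-88 + 65) = √(-23) = I*√23)
M = 1 (M = 2 - 1*1² = 2 - 1*1 = 2 - 1 = 1)
M - r(152, h(13, l(-3, 6))) = 1 - I*√23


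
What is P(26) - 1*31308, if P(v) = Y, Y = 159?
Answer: -31149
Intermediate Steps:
P(v) = 159
P(26) - 1*31308 = 159 - 1*31308 = 159 - 31308 = -31149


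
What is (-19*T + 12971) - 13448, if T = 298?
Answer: -6139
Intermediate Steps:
(-19*T + 12971) - 13448 = (-19*298 + 12971) - 13448 = (-5662 + 12971) - 13448 = 7309 - 13448 = -6139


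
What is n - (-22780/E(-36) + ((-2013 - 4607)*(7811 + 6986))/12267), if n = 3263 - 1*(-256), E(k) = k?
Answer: 133361428/12267 ≈ 10872.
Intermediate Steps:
n = 3519 (n = 3263 + 256 = 3519)
n - (-22780/E(-36) + ((-2013 - 4607)*(7811 + 6986))/12267) = 3519 - (-22780/(-36) + ((-2013 - 4607)*(7811 + 6986))/12267) = 3519 - (-22780*(-1/36) - 6620*14797*(1/12267)) = 3519 - (5695/9 - 97956140*1/12267) = 3519 - (5695/9 - 97956140/12267) = 3519 - 1*(-90193855/12267) = 3519 + 90193855/12267 = 133361428/12267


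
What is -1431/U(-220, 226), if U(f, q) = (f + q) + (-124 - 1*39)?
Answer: 1431/157 ≈ 9.1147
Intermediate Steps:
U(f, q) = -163 + f + q (U(f, q) = (f + q) + (-124 - 39) = (f + q) - 163 = -163 + f + q)
-1431/U(-220, 226) = -1431/(-163 - 220 + 226) = -1431/(-157) = -1431*(-1/157) = 1431/157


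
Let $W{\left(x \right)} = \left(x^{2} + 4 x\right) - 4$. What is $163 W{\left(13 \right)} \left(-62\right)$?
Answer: $-2193002$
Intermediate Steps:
$W{\left(x \right)} = -4 + x^{2} + 4 x$
$163 W{\left(13 \right)} \left(-62\right) = 163 \left(-4 + 13^{2} + 4 \cdot 13\right) \left(-62\right) = 163 \left(-4 + 169 + 52\right) \left(-62\right) = 163 \cdot 217 \left(-62\right) = 35371 \left(-62\right) = -2193002$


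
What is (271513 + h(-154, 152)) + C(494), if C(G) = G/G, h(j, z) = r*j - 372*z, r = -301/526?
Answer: 56560287/263 ≈ 2.1506e+5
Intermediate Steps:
r = -301/526 (r = -301*1/526 = -301/526 ≈ -0.57224)
h(j, z) = -372*z - 301*j/526 (h(j, z) = -301*j/526 - 372*z = -372*z - 301*j/526)
C(G) = 1
(271513 + h(-154, 152)) + C(494) = (271513 + (-372*152 - 301/526*(-154))) + 1 = (271513 + (-56544 + 23177/263)) + 1 = (271513 - 14847895/263) + 1 = 56560024/263 + 1 = 56560287/263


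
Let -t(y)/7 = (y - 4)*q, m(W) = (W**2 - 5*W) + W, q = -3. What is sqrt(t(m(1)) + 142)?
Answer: I*sqrt(5) ≈ 2.2361*I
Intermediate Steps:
m(W) = W**2 - 4*W
t(y) = -84 + 21*y (t(y) = -7*(y - 4)*(-3) = -7*(-4 + y)*(-3) = -7*(12 - 3*y) = -84 + 21*y)
sqrt(t(m(1)) + 142) = sqrt((-84 + 21*(1*(-4 + 1))) + 142) = sqrt((-84 + 21*(1*(-3))) + 142) = sqrt((-84 + 21*(-3)) + 142) = sqrt((-84 - 63) + 142) = sqrt(-147 + 142) = sqrt(-5) = I*sqrt(5)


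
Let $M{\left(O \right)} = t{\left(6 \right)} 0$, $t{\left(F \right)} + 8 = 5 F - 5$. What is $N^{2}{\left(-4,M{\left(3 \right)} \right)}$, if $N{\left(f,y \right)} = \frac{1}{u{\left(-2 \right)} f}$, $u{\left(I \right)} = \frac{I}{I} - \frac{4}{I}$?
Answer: $\frac{1}{144} \approx 0.0069444$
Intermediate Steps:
$u{\left(I \right)} = 1 - \frac{4}{I}$
$t{\left(F \right)} = -13 + 5 F$ ($t{\left(F \right)} = -8 + \left(5 F - 5\right) = -8 + \left(-5 + 5 F\right) = -13 + 5 F$)
$M{\left(O \right)} = 0$ ($M{\left(O \right)} = \left(-13 + 5 \cdot 6\right) 0 = \left(-13 + 30\right) 0 = 17 \cdot 0 = 0$)
$N{\left(f,y \right)} = \frac{1}{3 f}$ ($N{\left(f,y \right)} = \frac{1}{\frac{-4 - 2}{-2} f} = \frac{1}{\left(- \frac{1}{2}\right) \left(-6\right) f} = \frac{1}{3 f}$)
$N^{2}{\left(-4,M{\left(3 \right)} \right)} = \left(\frac{1}{3 \left(-4\right)}\right)^{2} = \left(\frac{1}{3} \left(- \frac{1}{4}\right)\right)^{2} = \left(- \frac{1}{12}\right)^{2} = \frac{1}{144}$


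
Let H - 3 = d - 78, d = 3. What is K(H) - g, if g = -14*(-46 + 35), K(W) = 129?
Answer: -25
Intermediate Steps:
H = -72 (H = 3 + (3 - 78) = 3 - 75 = -72)
g = 154 (g = -14*(-11) = 154)
K(H) - g = 129 - 1*154 = 129 - 154 = -25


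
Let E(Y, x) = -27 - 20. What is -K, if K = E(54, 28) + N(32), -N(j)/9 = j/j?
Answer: 56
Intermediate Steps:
N(j) = -9 (N(j) = -9*j/j = -9*1 = -9)
E(Y, x) = -47
K = -56 (K = -47 - 9 = -56)
-K = -1*(-56) = 56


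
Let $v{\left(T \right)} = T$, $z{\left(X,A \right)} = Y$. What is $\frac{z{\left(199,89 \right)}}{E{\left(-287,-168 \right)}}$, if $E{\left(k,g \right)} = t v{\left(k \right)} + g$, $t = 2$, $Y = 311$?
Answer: $- \frac{311}{742} \approx -0.41914$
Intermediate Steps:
$z{\left(X,A \right)} = 311$
$E{\left(k,g \right)} = g + 2 k$ ($E{\left(k,g \right)} = 2 k + g = g + 2 k$)
$\frac{z{\left(199,89 \right)}}{E{\left(-287,-168 \right)}} = \frac{311}{-168 + 2 \left(-287\right)} = \frac{311}{-168 - 574} = \frac{311}{-742} = 311 \left(- \frac{1}{742}\right) = - \frac{311}{742}$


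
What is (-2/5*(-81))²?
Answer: 26244/25 ≈ 1049.8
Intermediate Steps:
(-2/5*(-81))² = (-2*⅕*(-81))² = (-⅖*(-81))² = (162/5)² = 26244/25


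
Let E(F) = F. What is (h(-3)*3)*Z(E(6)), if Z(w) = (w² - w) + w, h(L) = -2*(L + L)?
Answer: 1296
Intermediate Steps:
h(L) = -4*L
Z(w) = w²
(h(-3)*3)*Z(E(6)) = (-4*(-3)*3)*6² = (12*3)*36 = 36*36 = 1296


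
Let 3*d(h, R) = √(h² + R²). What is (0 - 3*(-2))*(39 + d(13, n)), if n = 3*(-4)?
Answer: 234 + 2*√313 ≈ 269.38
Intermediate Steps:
n = -12
d(h, R) = √(R² + h²)/3 (d(h, R) = √(h² + R²)/3 = √(R² + h²)/3)
(0 - 3*(-2))*(39 + d(13, n)) = (0 - 3*(-2))*(39 + √((-12)² + 13²)/3) = (0 + 6)*(39 + √(144 + 169)/3) = 6*(39 + √313/3) = 234 + 2*√313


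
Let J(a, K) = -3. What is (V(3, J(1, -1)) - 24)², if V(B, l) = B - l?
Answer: 324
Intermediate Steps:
V(B, l) = B - l
(V(3, J(1, -1)) - 24)² = ((3 - 1*(-3)) - 24)² = ((3 + 3) - 24)² = (6 - 24)² = (-18)² = 324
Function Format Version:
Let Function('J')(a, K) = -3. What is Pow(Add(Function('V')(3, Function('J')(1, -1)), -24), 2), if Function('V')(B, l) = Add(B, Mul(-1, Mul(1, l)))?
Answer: 324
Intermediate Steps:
Function('V')(B, l) = Add(B, Mul(-1, l))
Pow(Add(Function('V')(3, Function('J')(1, -1)), -24), 2) = Pow(Add(Add(3, Mul(-1, -3)), -24), 2) = Pow(Add(Add(3, 3), -24), 2) = Pow(Add(6, -24), 2) = Pow(-18, 2) = 324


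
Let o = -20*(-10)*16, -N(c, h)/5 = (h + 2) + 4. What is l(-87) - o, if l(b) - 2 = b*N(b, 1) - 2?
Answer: -155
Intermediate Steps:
N(c, h) = -30 - 5*h (N(c, h) = -5*((h + 2) + 4) = -5*((2 + h) + 4) = -5*(6 + h) = -30 - 5*h)
o = 3200 (o = 200*16 = 3200)
l(b) = -35*b (l(b) = 2 + (b*(-30 - 5*1) - 2) = 2 + (b*(-30 - 5) - 2) = 2 + (b*(-35) - 2) = 2 + (-35*b - 2) = 2 + (-2 - 35*b) = -35*b)
l(-87) - o = -35*(-87) - 1*3200 = 3045 - 3200 = -155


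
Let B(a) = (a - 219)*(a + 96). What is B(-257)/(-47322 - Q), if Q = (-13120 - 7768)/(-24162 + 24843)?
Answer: -26094558/16102697 ≈ -1.6205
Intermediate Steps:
Q = -20888/681 ≈ -30.673
B(a) = (-219 + a)*(96 + a)
B(-257)/(-47322 - Q) = (-21024 + (-257)² - 123*(-257))/(-47322 - 1*(-20888/681)) = (-21024 + 66049 + 31611)/(-47322 + 20888/681) = 76636/(-32205394/681) = 76636*(-681/32205394) = -26094558/16102697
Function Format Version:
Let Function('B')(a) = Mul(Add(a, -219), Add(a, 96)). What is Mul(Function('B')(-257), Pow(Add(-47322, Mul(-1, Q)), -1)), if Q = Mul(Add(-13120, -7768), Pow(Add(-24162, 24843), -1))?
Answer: Rational(-26094558, 16102697) ≈ -1.6205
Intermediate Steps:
Q = Rational(-20888, 681) (Q = Mul(-20888, Pow(681, -1)) = Mul(-20888, Rational(1, 681)) = Rational(-20888, 681) ≈ -30.673)
Function('B')(a) = Mul(Add(-219, a), Add(96, a))
Mul(Function('B')(-257), Pow(Add(-47322, Mul(-1, Q)), -1)) = Mul(Add(-21024, Pow(-257, 2), Mul(-123, -257)), Pow(Add(-47322, Mul(-1, Rational(-20888, 681))), -1)) = Mul(Add(-21024, 66049, 31611), Pow(Add(-47322, Rational(20888, 681)), -1)) = Mul(76636, Pow(Rational(-32205394, 681), -1)) = Mul(76636, Rational(-681, 32205394)) = Rational(-26094558, 16102697)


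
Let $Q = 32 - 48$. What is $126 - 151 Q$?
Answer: $2542$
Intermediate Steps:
$Q = -16$ ($Q = 32 - 48 = -16$)
$126 - 151 Q = 126 - -2416 = 126 + 2416 = 2542$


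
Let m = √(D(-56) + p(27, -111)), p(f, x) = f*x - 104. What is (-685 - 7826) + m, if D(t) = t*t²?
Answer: -8511 + 11*I*√1477 ≈ -8511.0 + 422.75*I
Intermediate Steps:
D(t) = t³
p(f, x) = -104 + f*x
m = 11*I*√1477 (m = √((-56)³ + (-104 + 27*(-111))) = √(-175616 + (-104 - 2997)) = √(-175616 - 3101) = √(-178717) = 11*I*√1477 ≈ 422.75*I)
(-685 - 7826) + m = (-685 - 7826) + 11*I*√1477 = -8511 + 11*I*√1477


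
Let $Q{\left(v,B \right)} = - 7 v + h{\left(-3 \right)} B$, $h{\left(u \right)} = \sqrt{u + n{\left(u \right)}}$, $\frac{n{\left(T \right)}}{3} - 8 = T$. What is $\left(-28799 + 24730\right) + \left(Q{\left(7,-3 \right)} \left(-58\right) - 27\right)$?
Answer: $-1254 + 348 \sqrt{3} \approx -651.25$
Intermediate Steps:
$n{\left(T \right)} = 24 + 3 T$
$h{\left(u \right)} = \sqrt{24 + 4 u}$ ($h{\left(u \right)} = \sqrt{u + \left(24 + 3 u\right)} = \sqrt{24 + 4 u}$)
$Q{\left(v,B \right)} = - 7 v + 2 B \sqrt{3}$ ($Q{\left(v,B \right)} = - 7 v + 2 \sqrt{6 - 3} B = - 7 v + 2 \sqrt{3} B = - 7 v + 2 B \sqrt{3}$)
$\left(-28799 + 24730\right) + \left(Q{\left(7,-3 \right)} \left(-58\right) - 27\right) = \left(-28799 + 24730\right) - \left(27 - \left(\left(-7\right) 7 + 2 \left(-3\right) \sqrt{3}\right) \left(-58\right)\right) = -4069 - \left(27 - \left(-49 - 6 \sqrt{3}\right) \left(-58\right)\right) = -4069 + \left(\left(2842 + 348 \sqrt{3}\right) - 27\right) = -4069 + \left(2815 + 348 \sqrt{3}\right) = -1254 + 348 \sqrt{3}$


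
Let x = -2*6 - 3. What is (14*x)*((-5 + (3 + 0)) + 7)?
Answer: -1050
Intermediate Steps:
x = -15 (x = -12 - 3 = -15)
(14*x)*((-5 + (3 + 0)) + 7) = (14*(-15))*((-5 + (3 + 0)) + 7) = -210*((-5 + 3) + 7) = -210*(-2 + 7) = -210*5 = -1050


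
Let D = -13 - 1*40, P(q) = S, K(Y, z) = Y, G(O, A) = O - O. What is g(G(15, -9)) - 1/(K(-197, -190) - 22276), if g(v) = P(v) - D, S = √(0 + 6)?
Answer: 1191070/22473 + √6 ≈ 55.450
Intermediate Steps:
G(O, A) = 0
S = √6 ≈ 2.4495
P(q) = √6
D = -53 (D = -13 - 40 = -53)
g(v) = 53 + √6 (g(v) = √6 - 1*(-53) = √6 + 53 = 53 + √6)
g(G(15, -9)) - 1/(K(-197, -190) - 22276) = (53 + √6) - 1/(-197 - 22276) = (53 + √6) - 1/(-22473) = (53 + √6) - 1*(-1/22473) = (53 + √6) + 1/22473 = 1191070/22473 + √6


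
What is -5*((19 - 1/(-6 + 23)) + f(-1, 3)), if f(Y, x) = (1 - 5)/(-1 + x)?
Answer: -1440/17 ≈ -84.706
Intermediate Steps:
f(Y, x) = -4/(-1 + x)
-5*((19 - 1/(-6 + 23)) + f(-1, 3)) = -5*((19 - 1/(-6 + 23)) - 4/(-1 + 3)) = -5*((19 - 1/17) - 4/2) = -5*((19 - 1*1/17) - 4*½) = -5*((19 - 1/17) - 2) = -5*(322/17 - 2) = -5*288/17 = -1440/17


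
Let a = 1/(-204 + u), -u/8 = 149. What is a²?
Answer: 1/1948816 ≈ 5.1313e-7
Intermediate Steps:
u = -1192 (u = -8*149 = -1192)
a = -1/1396 (a = 1/(-204 - 1192) = 1/(-1396) = -1/1396 ≈ -0.00071633)
a² = (-1/1396)² = 1/1948816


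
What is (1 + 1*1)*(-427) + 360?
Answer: -494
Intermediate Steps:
(1 + 1*1)*(-427) + 360 = (1 + 1)*(-427) + 360 = 2*(-427) + 360 = -854 + 360 = -494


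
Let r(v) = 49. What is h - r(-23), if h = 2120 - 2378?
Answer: -307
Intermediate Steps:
h = -258
h - r(-23) = -258 - 1*49 = -258 - 49 = -307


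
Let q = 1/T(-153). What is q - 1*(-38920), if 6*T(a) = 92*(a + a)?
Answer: 182612639/4692 ≈ 38920.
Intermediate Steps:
T(a) = 92*a/3 (T(a) = (92*(a + a))/6 = (92*(2*a))/6 = (184*a)/6 = 92*a/3)
q = -1/4692 (q = 1/((92/3)*(-153)) = 1/(-4692) = -1/4692 ≈ -0.00021313)
q - 1*(-38920) = -1/4692 - 1*(-38920) = -1/4692 + 38920 = 182612639/4692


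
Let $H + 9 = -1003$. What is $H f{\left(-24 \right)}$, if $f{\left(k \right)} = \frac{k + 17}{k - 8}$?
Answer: $- \frac{1771}{8} \approx -221.38$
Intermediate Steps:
$f{\left(k \right)} = \frac{17 + k}{-8 + k}$
$H = -1012$ ($H = -9 - 1003 = -1012$)
$H f{\left(-24 \right)} = - 1012 \frac{17 - 24}{-8 - 24} = - 1012 \frac{1}{-32} \left(-7\right) = - 1012 \left(\left(- \frac{1}{32}\right) \left(-7\right)\right) = \left(-1012\right) \frac{7}{32} = - \frac{1771}{8}$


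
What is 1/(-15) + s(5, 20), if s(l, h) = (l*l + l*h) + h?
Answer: 2174/15 ≈ 144.93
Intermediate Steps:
s(l, h) = h + l**2 + h*l (s(l, h) = (l**2 + h*l) + h = h + l**2 + h*l)
1/(-15) + s(5, 20) = 1/(-15) + (20 + 5**2 + 20*5) = -1/15 + (20 + 25 + 100) = -1/15 + 145 = 2174/15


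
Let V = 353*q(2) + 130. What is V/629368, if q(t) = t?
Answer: 209/157342 ≈ 0.0013283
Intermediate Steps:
V = 836 (V = 353*2 + 130 = 706 + 130 = 836)
V/629368 = 836/629368 = 836*(1/629368) = 209/157342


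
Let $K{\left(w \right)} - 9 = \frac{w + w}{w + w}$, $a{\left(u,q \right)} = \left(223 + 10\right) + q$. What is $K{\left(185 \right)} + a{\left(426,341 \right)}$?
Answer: $584$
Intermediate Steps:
$a{\left(u,q \right)} = 233 + q$
$K{\left(w \right)} = 10$ ($K{\left(w \right)} = 9 + \frac{w + w}{w + w} = 9 + \frac{2 w}{2 w} = 9 + 2 w \frac{1}{2 w} = 9 + 1 = 10$)
$K{\left(185 \right)} + a{\left(426,341 \right)} = 10 + \left(233 + 341\right) = 10 + 574 = 584$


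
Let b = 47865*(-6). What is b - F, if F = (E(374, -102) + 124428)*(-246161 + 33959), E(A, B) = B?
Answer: 26381938662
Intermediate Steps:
F = -26382225852 (F = (-102 + 124428)*(-246161 + 33959) = 124326*(-212202) = -26382225852)
b = -287190
b - F = -287190 - 1*(-26382225852) = -287190 + 26382225852 = 26381938662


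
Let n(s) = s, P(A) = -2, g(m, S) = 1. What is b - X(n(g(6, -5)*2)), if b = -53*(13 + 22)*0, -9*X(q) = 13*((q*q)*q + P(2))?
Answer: 26/3 ≈ 8.6667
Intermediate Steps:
X(q) = 26/9 - 13*q³/9 (X(q) = -13*((q*q)*q - 2)/9 = -13*(q²*q - 2)/9 = -13*(q³ - 2)/9 = -13*(-2 + q³)/9 = -(-26 + 13*q³)/9 = 26/9 - 13*q³/9)
b = 0 (b = -53*35*0 = -1855*0 = 0)
b - X(n(g(6, -5)*2)) = 0 - (26/9 - 13*(1*2)³/9) = 0 - (26/9 - 13/9*2³) = 0 - (26/9 - 13/9*8) = 0 - (26/9 - 104/9) = 0 - 1*(-26/3) = 0 + 26/3 = 26/3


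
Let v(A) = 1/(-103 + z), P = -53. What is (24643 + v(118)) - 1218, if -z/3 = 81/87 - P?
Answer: 179880546/7679 ≈ 23425.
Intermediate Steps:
z = -4692/29 (z = -3*(81/87 - 1*(-53)) = -3*(81*(1/87) + 53) = -3*(27/29 + 53) = -3*1564/29 = -4692/29 ≈ -161.79)
v(A) = -29/7679 (v(A) = 1/(-103 - 4692/29) = 1/(-7679/29) = -29/7679)
(24643 + v(118)) - 1218 = (24643 - 29/7679) - 1218 = 189233568/7679 - 1218 = 179880546/7679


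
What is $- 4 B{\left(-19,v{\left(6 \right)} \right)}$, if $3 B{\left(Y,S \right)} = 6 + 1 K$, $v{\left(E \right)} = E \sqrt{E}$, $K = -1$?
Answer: $- \frac{20}{3} \approx -6.6667$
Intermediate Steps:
$v{\left(E \right)} = E^{\frac{3}{2}}$
$B{\left(Y,S \right)} = \frac{5}{3}$ ($B{\left(Y,S \right)} = \frac{6 + 1 \left(-1\right)}{3} = \frac{6 - 1}{3} = \frac{1}{3} \cdot 5 = \frac{5}{3}$)
$- 4 B{\left(-19,v{\left(6 \right)} \right)} = \left(-4\right) \frac{5}{3} = - \frac{20}{3}$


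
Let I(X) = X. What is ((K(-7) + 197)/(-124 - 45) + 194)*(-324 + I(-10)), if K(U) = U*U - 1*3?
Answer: -10869362/169 ≈ -64316.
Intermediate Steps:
K(U) = -3 + U² (K(U) = U² - 3 = -3 + U²)
((K(-7) + 197)/(-124 - 45) + 194)*(-324 + I(-10)) = (((-3 + (-7)²) + 197)/(-124 - 45) + 194)*(-324 - 10) = (((-3 + 49) + 197)/(-169) + 194)*(-334) = ((46 + 197)*(-1/169) + 194)*(-334) = (243*(-1/169) + 194)*(-334) = (-243/169 + 194)*(-334) = (32543/169)*(-334) = -10869362/169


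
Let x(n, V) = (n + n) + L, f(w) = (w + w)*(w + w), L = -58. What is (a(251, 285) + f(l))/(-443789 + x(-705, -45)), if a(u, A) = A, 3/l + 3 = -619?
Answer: -9188498/14355234099 ≈ -0.00064008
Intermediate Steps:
l = -3/622 (l = 3/(-3 - 619) = 3/(-622) = 3*(-1/622) = -3/622 ≈ -0.0048231)
f(w) = 4*w**2 (f(w) = (2*w)*(2*w) = 4*w**2)
x(n, V) = -58 + 2*n (x(n, V) = (n + n) - 58 = 2*n - 58 = -58 + 2*n)
(a(251, 285) + f(l))/(-443789 + x(-705, -45)) = (285 + 4*(-3/622)**2)/(-443789 + (-58 + 2*(-705))) = (285 + 4*(9/386884))/(-443789 + (-58 - 1410)) = (285 + 9/96721)/(-443789 - 1468) = (27565494/96721)/(-445257) = (27565494/96721)*(-1/445257) = -9188498/14355234099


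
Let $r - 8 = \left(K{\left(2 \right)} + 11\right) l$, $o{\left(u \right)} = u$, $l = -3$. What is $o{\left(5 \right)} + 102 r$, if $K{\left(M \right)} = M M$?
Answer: $-3769$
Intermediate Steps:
$K{\left(M \right)} = M^{2}$
$r = -37$ ($r = 8 + \left(2^{2} + 11\right) \left(-3\right) = 8 + \left(4 + 11\right) \left(-3\right) = 8 + 15 \left(-3\right) = 8 - 45 = -37$)
$o{\left(5 \right)} + 102 r = 5 + 102 \left(-37\right) = 5 - 3774 = -3769$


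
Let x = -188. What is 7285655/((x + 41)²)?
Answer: 7285655/21609 ≈ 337.16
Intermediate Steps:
7285655/((x + 41)²) = 7285655/((-188 + 41)²) = 7285655/((-147)²) = 7285655/21609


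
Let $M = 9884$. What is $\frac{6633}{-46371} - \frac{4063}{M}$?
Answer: $- \frac{84655315}{152776988} \approx -0.55411$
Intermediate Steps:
$\frac{6633}{-46371} - \frac{4063}{M} = \frac{6633}{-46371} - \frac{4063}{9884} = 6633 \left(- \frac{1}{46371}\right) - \frac{4063}{9884} = - \frac{2211}{15457} - \frac{4063}{9884} = - \frac{84655315}{152776988}$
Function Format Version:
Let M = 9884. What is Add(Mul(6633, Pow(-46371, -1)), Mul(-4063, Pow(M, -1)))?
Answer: Rational(-84655315, 152776988) ≈ -0.55411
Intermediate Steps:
Add(Mul(6633, Pow(-46371, -1)), Mul(-4063, Pow(M, -1))) = Add(Mul(6633, Pow(-46371, -1)), Mul(-4063, Pow(9884, -1))) = Add(Mul(6633, Rational(-1, 46371)), Mul(-4063, Rational(1, 9884))) = Add(Rational(-2211, 15457), Rational(-4063, 9884)) = Rational(-84655315, 152776988)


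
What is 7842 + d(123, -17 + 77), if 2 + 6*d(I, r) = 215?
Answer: 15755/2 ≈ 7877.5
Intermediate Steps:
d(I, r) = 71/2 (d(I, r) = -⅓ + (⅙)*215 = -⅓ + 215/6 = 71/2)
7842 + d(123, -17 + 77) = 7842 + 71/2 = 15755/2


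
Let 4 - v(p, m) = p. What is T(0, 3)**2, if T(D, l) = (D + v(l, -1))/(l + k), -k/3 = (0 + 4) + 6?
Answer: 1/729 ≈ 0.0013717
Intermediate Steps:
v(p, m) = 4 - p
k = -30 (k = -3*((0 + 4) + 6) = -3*(4 + 6) = -3*10 = -30)
T(D, l) = (4 + D - l)/(-30 + l) (T(D, l) = (D + (4 - l))/(l - 30) = (4 + D - l)/(-30 + l))
T(0, 3)**2 = ((4 + 0 - 1*3)/(-30 + 3))**2 = ((4 + 0 - 3)/(-27))**2 = (-1/27*1)**2 = (-1/27)**2 = 1/729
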